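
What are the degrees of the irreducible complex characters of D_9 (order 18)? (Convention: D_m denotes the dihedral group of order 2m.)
Dimensions: 1, 1, 2, 2, 2, 2

Explanation: There are 6 irreducibles (= number of conjugacy classes). Their dimensions d_i satisfy sum d_i^2 = |G| = 18: 1 + 1 + 4 + 4 + 4 + 4 = 18.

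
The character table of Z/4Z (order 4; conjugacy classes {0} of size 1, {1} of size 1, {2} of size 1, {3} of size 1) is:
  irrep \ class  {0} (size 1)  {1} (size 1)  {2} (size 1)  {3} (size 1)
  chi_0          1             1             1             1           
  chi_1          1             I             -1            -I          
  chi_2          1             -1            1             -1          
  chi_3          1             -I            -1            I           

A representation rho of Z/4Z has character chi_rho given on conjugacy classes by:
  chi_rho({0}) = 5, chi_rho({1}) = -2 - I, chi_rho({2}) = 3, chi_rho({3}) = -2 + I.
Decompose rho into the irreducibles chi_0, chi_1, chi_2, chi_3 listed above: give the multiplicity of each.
Multiplicities: chi_0: 1, chi_1: 0, chi_2: 3, chi_3: 1.

Derivation: Use <chi_rho, chi> = (1/|G|) sum_C |C| * chi_rho(C) * conj(chi(C)) with |G| = 4 for each irreducible chi in the table:
  <chi_rho, chi_0> = (1/4)[1*(5)*conj(1) + 1*(-2 - I)*conj(1) + 1*(3)*conj(1) + 1*(-2 + I)*conj(1)]
      = (1/4)[(5) + (-2 - I) + (3) + (-2 + I)] = 4/4 = 1
  <chi_rho, chi_1> = (1/4)[1*(5)*conj(1) + 1*(-2 - I)*conj(I) + 1*(3)*conj(-1) + 1*(-2 + I)*conj(-I)]
      = (1/4)[(5) + (-1 + 2*I) + (-3) + (-1 - 2*I)] = 0/4 = 0
  <chi_rho, chi_2> = (1/4)[1*(5)*conj(1) + 1*(-2 - I)*conj(-1) + 1*(3)*conj(1) + 1*(-2 + I)*conj(-1)]
      = (1/4)[(5) + (2 + I) + (3) + (2 - I)] = 12/4 = 3
  <chi_rho, chi_3> = (1/4)[1*(5)*conj(1) + 1*(-2 - I)*conj(-I) + 1*(3)*conj(-1) + 1*(-2 + I)*conj(I)]
      = (1/4)[(5) + (1 - 2*I) + (-3) + (1 + 2*I)] = 4/4 = 1
(Exp terms are combined using exp(i*s)*conj(exp(i*t)) = exp(i*(s-t)), and sums of them are collapsed using the identity that for every m > 1 the m distinct m-th roots of unity sum to 0, e.g. 1 + exp(2*I*pi/3) + exp(-2*I*pi/3) = 0.)
Dimension check: dim(rho) = sum (mult * dim) = 1*1 + 0*1 + 3*1 + 1*1 = 5 = chi_rho(e) = 5.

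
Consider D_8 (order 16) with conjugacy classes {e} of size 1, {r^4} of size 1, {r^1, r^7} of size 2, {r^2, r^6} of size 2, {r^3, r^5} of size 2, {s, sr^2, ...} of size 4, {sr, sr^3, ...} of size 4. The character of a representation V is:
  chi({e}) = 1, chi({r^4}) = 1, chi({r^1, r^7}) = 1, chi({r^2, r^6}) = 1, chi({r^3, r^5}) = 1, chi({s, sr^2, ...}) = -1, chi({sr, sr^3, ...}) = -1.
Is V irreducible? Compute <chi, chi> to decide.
Irreducible: <chi, chi> = 1.

Justification: <chi, chi> = (1/|G|) sum_C |C| * |chi(C)|^2 = (1/16)[1*|1|^2 + 1*|1|^2 + 2*|1|^2 + 2*|1|^2 + 2*|1|^2 + 4*|-1|^2 + 4*|-1|^2]
  = (1/16)[(1) + (1) + (2) + (2) + (2) + (4) + (4)] = 16/16 = 1.
A character is irreducible iff <chi, chi> = 1, so this representation is irreducible.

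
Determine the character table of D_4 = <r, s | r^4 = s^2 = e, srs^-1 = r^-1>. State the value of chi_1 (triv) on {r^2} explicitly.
Conjugacy classes: {e} of size 1, {r^2} of size 1, {r^1, r^3} of size 2, {s, sr^2, ...} of size 2, {sr, sr^3, ...} of size 2.
Character table:
  irrep \ class              {e} (size 1)  {r^2} (size 1)  {r^1, r^3} (size 2)  {s, sr^2, ...} (size 2)  {sr, sr^3, ...} (size 2)
  chi_1 (triv)               1             1               1                    1                        1                       
  chi_2 (sign: r->1, s->-1)  1             1               1                    -1                       -1                      
  chi_3 (r->-1, s->1)        1             1               -1                   1                        -1                      
  chi_4 (r->-1, s->-1)       1             1               -1                   -1                       1                       
  chi_5 (2d, j=1)            2             -2              0                    0                        0                       

Spot check: chi_1 (triv) on {r^2} = 1.

Solution. D_4 has order 2*4 = 8 with 5 conjugacy classes, hence 5 irreducibles. Sum of squared dims 1 + 1 + 1 + 1 + 4 = 8 = |G|. Linear characters come from the abelianisation; the 2-dimensional irreps have character r^k -> 2*cos(2*pi*j*k/4), reflections -> 0.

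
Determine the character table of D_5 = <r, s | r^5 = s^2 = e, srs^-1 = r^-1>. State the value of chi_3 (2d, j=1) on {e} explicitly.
Conjugacy classes: {e} of size 1, {r^1, r^4} of size 2, {r^2, r^3} of size 2, {s, sr, ..., sr^4} of size 5.
Character table:
  irrep \ class              {e} (size 1)  {r^1, r^4} (size 2)  {r^2, r^3} (size 2)  {s, sr, ..., sr^4} (size 5)
  chi_1 (triv)               1             1                    1                    1                          
  chi_2 (sign: r->1, s->-1)  1             1                    1                    -1                         
  chi_3 (2d, j=1)            2             -1/2 + sqrt(5)/2     -sqrt(5)/2 - 1/2     0                          
  chi_4 (2d, j=2)            2             -sqrt(5)/2 - 1/2     -1/2 + sqrt(5)/2     0                          

Spot check: chi_3 (2d, j=1) on {e} = 2.

Reasoning: D_5 has order 2*5 = 10 with 4 conjugacy classes, hence 4 irreducibles. Sum of squared dims 1 + 1 + 4 + 4 = 10 = |G|. Linear characters come from the abelianisation; the 2-dimensional irreps have character r^k -> 2*cos(2*pi*j*k/5), reflections -> 0.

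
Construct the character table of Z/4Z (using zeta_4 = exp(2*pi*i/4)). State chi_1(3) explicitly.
Character table of Z/4Z (irreps indexed chi_0,...,chi_3 with chi_k(m) = zeta_4^(k*m), zeta_4 = exp(2*pi*i/4)):
  irrep \ class  {0} (size 1)  {1} (size 1)  {2} (size 1)  {3} (size 1)
  chi_0          1             1             1             1           
  chi_1          1             I             -1            -I          
  chi_2          1             -1            1             -1          
  chi_3          1             -I            -1            I           

Spot check: chi_1(3) = zeta_4^(1*3) = zeta_4^3 = -I.

Derivation: Z/4Z is abelian, so all 4 irreducible complex representations are 1-dimensional. They are given by chi_k(m) = zeta_4^(k*m) for k = 0,...,3. Row orthogonality: sum_m chi_k(m) conj(chi_l(m)) = 4 * [k = l].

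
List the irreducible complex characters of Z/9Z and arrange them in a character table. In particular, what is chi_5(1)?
Character table of Z/9Z (irreps indexed chi_0,...,chi_8 with chi_k(m) = zeta_9^(k*m), zeta_9 = exp(2*pi*i/9)):
  irrep \ class  {0} (size 1)  {1} (size 1)    {2} (size 1)    {3} (size 1)    {4} (size 1)    {5} (size 1)    {6} (size 1)    {7} (size 1)    {8} (size 1)  
  chi_0          1             1               1               1               1               1               1               1               1             
  chi_1          1             exp(2*I*pi/9)   exp(4*I*pi/9)   exp(2*I*pi/3)   exp(8*I*pi/9)   exp(-8*I*pi/9)  exp(-2*I*pi/3)  exp(-4*I*pi/9)  exp(-2*I*pi/9)
  chi_2          1             exp(4*I*pi/9)   exp(8*I*pi/9)   exp(-2*I*pi/3)  exp(-2*I*pi/9)  exp(2*I*pi/9)   exp(2*I*pi/3)   exp(-8*I*pi/9)  exp(-4*I*pi/9)
  chi_3          1             exp(2*I*pi/3)   exp(-2*I*pi/3)  1               exp(2*I*pi/3)   exp(-2*I*pi/3)  1               exp(2*I*pi/3)   exp(-2*I*pi/3)
  chi_4          1             exp(8*I*pi/9)   exp(-2*I*pi/9)  exp(2*I*pi/3)   exp(-4*I*pi/9)  exp(4*I*pi/9)   exp(-2*I*pi/3)  exp(2*I*pi/9)   exp(-8*I*pi/9)
  chi_5          1             exp(-8*I*pi/9)  exp(2*I*pi/9)   exp(-2*I*pi/3)  exp(4*I*pi/9)   exp(-4*I*pi/9)  exp(2*I*pi/3)   exp(-2*I*pi/9)  exp(8*I*pi/9) 
  chi_6          1             exp(-2*I*pi/3)  exp(2*I*pi/3)   1               exp(-2*I*pi/3)  exp(2*I*pi/3)   1               exp(-2*I*pi/3)  exp(2*I*pi/3) 
  chi_7          1             exp(-4*I*pi/9)  exp(-8*I*pi/9)  exp(2*I*pi/3)   exp(2*I*pi/9)   exp(-2*I*pi/9)  exp(-2*I*pi/3)  exp(8*I*pi/9)   exp(4*I*pi/9) 
  chi_8          1             exp(-2*I*pi/9)  exp(-4*I*pi/9)  exp(-2*I*pi/3)  exp(-8*I*pi/9)  exp(8*I*pi/9)   exp(2*I*pi/3)   exp(4*I*pi/9)   exp(2*I*pi/9) 

Spot check: chi_5(1) = zeta_9^(5*1) = zeta_9^5 = exp(-8*I*pi/9).

Details: Z/9Z is abelian, so all 9 irreducible complex representations are 1-dimensional. They are given by chi_k(m) = zeta_9^(k*m) for k = 0,...,8. Row orthogonality: sum_m chi_k(m) conj(chi_l(m)) = 9 * [k = l].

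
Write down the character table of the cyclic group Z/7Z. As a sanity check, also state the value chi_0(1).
Character table of Z/7Z (irreps indexed chi_0,...,chi_6 with chi_k(m) = zeta_7^(k*m), zeta_7 = exp(2*pi*i/7)):
  irrep \ class  {0} (size 1)  {1} (size 1)    {2} (size 1)    {3} (size 1)    {4} (size 1)    {5} (size 1)    {6} (size 1)  
  chi_0          1             1               1               1               1               1               1             
  chi_1          1             exp(2*I*pi/7)   exp(4*I*pi/7)   exp(6*I*pi/7)   exp(-6*I*pi/7)  exp(-4*I*pi/7)  exp(-2*I*pi/7)
  chi_2          1             exp(4*I*pi/7)   exp(-6*I*pi/7)  exp(-2*I*pi/7)  exp(2*I*pi/7)   exp(6*I*pi/7)   exp(-4*I*pi/7)
  chi_3          1             exp(6*I*pi/7)   exp(-2*I*pi/7)  exp(4*I*pi/7)   exp(-4*I*pi/7)  exp(2*I*pi/7)   exp(-6*I*pi/7)
  chi_4          1             exp(-6*I*pi/7)  exp(2*I*pi/7)   exp(-4*I*pi/7)  exp(4*I*pi/7)   exp(-2*I*pi/7)  exp(6*I*pi/7) 
  chi_5          1             exp(-4*I*pi/7)  exp(6*I*pi/7)   exp(2*I*pi/7)   exp(-2*I*pi/7)  exp(-6*I*pi/7)  exp(4*I*pi/7) 
  chi_6          1             exp(-2*I*pi/7)  exp(-4*I*pi/7)  exp(-6*I*pi/7)  exp(6*I*pi/7)   exp(4*I*pi/7)   exp(2*I*pi/7) 

Spot check: chi_0(1) = zeta_7^(0*1) = zeta_7^0 = 1.

Reasoning: Z/7Z is abelian, so all 7 irreducible complex representations are 1-dimensional. They are given by chi_k(m) = zeta_7^(k*m) for k = 0,...,6. Row orthogonality: sum_m chi_k(m) conj(chi_l(m)) = 7 * [k = l].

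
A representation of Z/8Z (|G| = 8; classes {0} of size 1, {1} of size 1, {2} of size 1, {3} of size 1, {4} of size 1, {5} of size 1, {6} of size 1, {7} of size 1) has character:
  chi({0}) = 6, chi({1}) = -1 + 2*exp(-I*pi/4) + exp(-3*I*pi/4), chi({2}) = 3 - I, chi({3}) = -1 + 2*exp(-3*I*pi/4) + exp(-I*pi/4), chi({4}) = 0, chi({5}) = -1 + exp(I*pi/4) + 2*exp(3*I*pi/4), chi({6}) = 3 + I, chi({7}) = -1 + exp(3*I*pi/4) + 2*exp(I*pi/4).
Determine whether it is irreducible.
Not irreducible (reducible): <chi, chi> = 10 > 1.

Solution. <chi, chi> = (1/|G|) sum_C |C| * |chi(C)|^2 = (1/8)[1*|6|^2 + 1*|-1 + 2*exp(-I*pi/4) + exp(-3*I*pi/4)|^2 + 1*|3 - I|^2 + 1*|-1 + 2*exp(-3*I*pi/4) + exp(-I*pi/4)|^2 + 1*|0|^2 + 1*|-1 + exp(I*pi/4) + 2*exp(3*I*pi/4)|^2 + 1*|3 + I|^2 + 1*|-1 + exp(3*I*pi/4) + 2*exp(I*pi/4)|^2]
  = (1/8)[(36) + (6 - 2*exp(I*pi/4) - exp(3*I*pi/4) - exp(-3*I*pi/4) - 2*exp(-I*pi/4)) + (10) + (6 - 2*exp(3*I*pi/4) - exp(I*pi/4) - exp(-I*pi/4) - 2*exp(-3*I*pi/4)) + (0) + (6 - 2*exp(3*I*pi/4) - exp(I*pi/4) - exp(-I*pi/4) - 2*exp(-3*I*pi/4)) + (10) + (6 - 2*exp(I*pi/4) - exp(3*I*pi/4) - exp(-3*I*pi/4) - 2*exp(-I*pi/4))] = 80/8 = 10.
(Exp terms are combined using exp(i*s)*conj(exp(i*t)) = exp(i*(s-t)), and sums of them are collapsed using the identity that for every m > 1 the m distinct m-th roots of unity sum to 0, e.g. 1 + exp(2*I*pi/3) + exp(-2*I*pi/3) = 0.)
A character is irreducible iff <chi, chi> = 1, so this representation is reducible.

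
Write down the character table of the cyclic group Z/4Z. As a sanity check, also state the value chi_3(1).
Character table of Z/4Z (irreps indexed chi_0,...,chi_3 with chi_k(m) = zeta_4^(k*m), zeta_4 = exp(2*pi*i/4)):
  irrep \ class  {0} (size 1)  {1} (size 1)  {2} (size 1)  {3} (size 1)
  chi_0          1             1             1             1           
  chi_1          1             I             -1            -I          
  chi_2          1             -1            1             -1          
  chi_3          1             -I            -1            I           

Spot check: chi_3(1) = zeta_4^(3*1) = zeta_4^3 = -I.

Reasoning: Z/4Z is abelian, so all 4 irreducible complex representations are 1-dimensional. They are given by chi_k(m) = zeta_4^(k*m) for k = 0,...,3. Row orthogonality: sum_m chi_k(m) conj(chi_l(m)) = 4 * [k = l].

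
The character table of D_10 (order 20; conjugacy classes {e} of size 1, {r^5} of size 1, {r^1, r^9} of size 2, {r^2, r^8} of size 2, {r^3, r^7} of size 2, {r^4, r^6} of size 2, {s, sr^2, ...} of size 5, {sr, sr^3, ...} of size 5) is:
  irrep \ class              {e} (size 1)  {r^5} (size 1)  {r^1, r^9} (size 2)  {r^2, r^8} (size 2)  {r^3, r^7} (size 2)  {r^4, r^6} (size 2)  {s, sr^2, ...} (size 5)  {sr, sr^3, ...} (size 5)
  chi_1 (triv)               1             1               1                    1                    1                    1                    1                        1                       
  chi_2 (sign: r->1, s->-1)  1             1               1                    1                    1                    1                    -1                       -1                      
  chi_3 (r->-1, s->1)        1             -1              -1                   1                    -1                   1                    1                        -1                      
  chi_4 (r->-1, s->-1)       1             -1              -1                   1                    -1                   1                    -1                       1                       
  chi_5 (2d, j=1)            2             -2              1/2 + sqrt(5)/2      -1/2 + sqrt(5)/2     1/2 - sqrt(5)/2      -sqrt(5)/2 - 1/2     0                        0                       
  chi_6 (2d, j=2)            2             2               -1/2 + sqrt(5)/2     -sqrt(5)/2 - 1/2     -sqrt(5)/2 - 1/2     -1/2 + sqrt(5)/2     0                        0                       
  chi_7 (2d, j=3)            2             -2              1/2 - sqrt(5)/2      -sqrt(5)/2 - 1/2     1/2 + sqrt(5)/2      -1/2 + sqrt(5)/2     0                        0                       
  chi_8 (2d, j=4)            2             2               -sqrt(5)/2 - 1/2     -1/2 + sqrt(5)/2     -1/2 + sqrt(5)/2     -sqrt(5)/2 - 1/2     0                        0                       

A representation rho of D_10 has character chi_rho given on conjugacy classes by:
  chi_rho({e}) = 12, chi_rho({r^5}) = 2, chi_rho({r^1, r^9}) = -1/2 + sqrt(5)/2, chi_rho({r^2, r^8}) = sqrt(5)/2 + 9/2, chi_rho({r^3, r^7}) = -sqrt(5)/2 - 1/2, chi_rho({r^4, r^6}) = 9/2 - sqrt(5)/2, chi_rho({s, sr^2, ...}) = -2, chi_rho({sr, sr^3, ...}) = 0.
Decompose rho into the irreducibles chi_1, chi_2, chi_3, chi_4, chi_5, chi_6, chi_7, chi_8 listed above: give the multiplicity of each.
Multiplicities: chi_1: 1, chi_2: 2, chi_3: 1, chi_4: 2, chi_5: 1, chi_6: 1, chi_7: 0, chi_8: 1.

Justification: Use <chi_rho, chi> = (1/|G|) sum_C |C| * chi_rho(C) * conj(chi(C)) with |G| = 20 for each irreducible chi in the table:
  <chi_rho, chi_1> = (1/20)[1*(12)*conj(1) + 1*(2)*conj(1) + 2*(-1/2 + sqrt(5)/2)*conj(1) + 2*(sqrt(5)/2 + 9/2)*conj(1) + 2*(-sqrt(5)/2 - 1/2)*conj(1) + 2*(9/2 - sqrt(5)/2)*conj(1) + 5*(-2)*conj(1) + 5*(0)*conj(1)]
      = (1/20)[(12) + (2) + (-1 + sqrt(5)) + (sqrt(5) + 9) + (-sqrt(5) - 1) + (9 - sqrt(5)) + (-10) + (0)] = 20/20 = 1
  <chi_rho, chi_2> = (1/20)[1*(12)*conj(1) + 1*(2)*conj(1) + 2*(-1/2 + sqrt(5)/2)*conj(1) + 2*(sqrt(5)/2 + 9/2)*conj(1) + 2*(-sqrt(5)/2 - 1/2)*conj(1) + 2*(9/2 - sqrt(5)/2)*conj(1) + 5*(-2)*conj(-1) + 5*(0)*conj(-1)]
      = (1/20)[(12) + (2) + (-1 + sqrt(5)) + (sqrt(5) + 9) + (-sqrt(5) - 1) + (9 - sqrt(5)) + (10) + (0)] = 40/20 = 2
  <chi_rho, chi_3> = (1/20)[1*(12)*conj(1) + 1*(2)*conj(-1) + 2*(-1/2 + sqrt(5)/2)*conj(-1) + 2*(sqrt(5)/2 + 9/2)*conj(1) + 2*(-sqrt(5)/2 - 1/2)*conj(-1) + 2*(9/2 - sqrt(5)/2)*conj(1) + 5*(-2)*conj(1) + 5*(0)*conj(-1)]
      = (1/20)[(12) + (-2) + (1 - sqrt(5)) + (sqrt(5) + 9) + (1 + sqrt(5)) + (9 - sqrt(5)) + (-10) + (0)] = 20/20 = 1
  <chi_rho, chi_4> = (1/20)[1*(12)*conj(1) + 1*(2)*conj(-1) + 2*(-1/2 + sqrt(5)/2)*conj(-1) + 2*(sqrt(5)/2 + 9/2)*conj(1) + 2*(-sqrt(5)/2 - 1/2)*conj(-1) + 2*(9/2 - sqrt(5)/2)*conj(1) + 5*(-2)*conj(-1) + 5*(0)*conj(1)]
      = (1/20)[(12) + (-2) + (1 - sqrt(5)) + (sqrt(5) + 9) + (1 + sqrt(5)) + (9 - sqrt(5)) + (10) + (0)] = 40/20 = 2
  <chi_rho, chi_5> = (1/20)[1*(12)*conj(2) + 1*(2)*conj(-2) + 2*(-1/2 + sqrt(5)/2)*conj(1/2 + sqrt(5)/2) + 2*(sqrt(5)/2 + 9/2)*conj(-1/2 + sqrt(5)/2) + 2*(-sqrt(5)/2 - 1/2)*conj(1/2 - sqrt(5)/2) + 2*(9/2 - sqrt(5)/2)*conj(-sqrt(5)/2 - 1/2) + 5*(-2)*conj(0) + 5*(0)*conj(0)]
      = (1/20)[(24) + (-4) + (2) + (-2 + 4*sqrt(5)) + (2) + (-4*sqrt(5) - 2) + (0) + (0)] = 20/20 = 1
  <chi_rho, chi_6> = (1/20)[1*(12)*conj(2) + 1*(2)*conj(2) + 2*(-1/2 + sqrt(5)/2)*conj(-1/2 + sqrt(5)/2) + 2*(sqrt(5)/2 + 9/2)*conj(-sqrt(5)/2 - 1/2) + 2*(-sqrt(5)/2 - 1/2)*conj(-sqrt(5)/2 - 1/2) + 2*(9/2 - sqrt(5)/2)*conj(-1/2 + sqrt(5)/2) + 5*(-2)*conj(0) + 5*(0)*conj(0)]
      = (1/20)[(24) + (4) + (3 - sqrt(5)) + (-5*sqrt(5) - 7) + (sqrt(5) + 3) + (-7 + 5*sqrt(5)) + (0) + (0)] = 20/20 = 1
  <chi_rho, chi_7> = (1/20)[1*(12)*conj(2) + 1*(2)*conj(-2) + 2*(-1/2 + sqrt(5)/2)*conj(1/2 - sqrt(5)/2) + 2*(sqrt(5)/2 + 9/2)*conj(-sqrt(5)/2 - 1/2) + 2*(-sqrt(5)/2 - 1/2)*conj(1/2 + sqrt(5)/2) + 2*(9/2 - sqrt(5)/2)*conj(-1/2 + sqrt(5)/2) + 5*(-2)*conj(0) + 5*(0)*conj(0)]
      = (1/20)[(24) + (-4) + (-3 + sqrt(5)) + (-5*sqrt(5) - 7) + (-3 - sqrt(5)) + (-7 + 5*sqrt(5)) + (0) + (0)] = 0/20 = 0
  <chi_rho, chi_8> = (1/20)[1*(12)*conj(2) + 1*(2)*conj(2) + 2*(-1/2 + sqrt(5)/2)*conj(-sqrt(5)/2 - 1/2) + 2*(sqrt(5)/2 + 9/2)*conj(-1/2 + sqrt(5)/2) + 2*(-sqrt(5)/2 - 1/2)*conj(-1/2 + sqrt(5)/2) + 2*(9/2 - sqrt(5)/2)*conj(-sqrt(5)/2 - 1/2) + 5*(-2)*conj(0) + 5*(0)*conj(0)]
      = (1/20)[(24) + (4) + (-2) + (-2 + 4*sqrt(5)) + (-2) + (-4*sqrt(5) - 2) + (0) + (0)] = 20/20 = 1
Dimension check: dim(rho) = sum (mult * dim) = 1*1 + 2*1 + 1*1 + 2*1 + 1*2 + 1*2 + 0*2 + 1*2 = 12 = chi_rho(e) = 12.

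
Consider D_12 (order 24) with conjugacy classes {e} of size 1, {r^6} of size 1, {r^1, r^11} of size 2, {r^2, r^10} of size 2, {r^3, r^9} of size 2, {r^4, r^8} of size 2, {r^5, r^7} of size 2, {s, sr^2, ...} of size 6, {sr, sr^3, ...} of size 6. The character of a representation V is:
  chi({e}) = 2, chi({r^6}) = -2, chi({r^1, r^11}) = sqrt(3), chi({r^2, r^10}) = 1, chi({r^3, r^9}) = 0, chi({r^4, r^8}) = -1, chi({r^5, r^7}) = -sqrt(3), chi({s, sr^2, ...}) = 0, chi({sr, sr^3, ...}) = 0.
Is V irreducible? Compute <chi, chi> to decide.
Irreducible: <chi, chi> = 1.

Explanation: <chi, chi> = (1/|G|) sum_C |C| * |chi(C)|^2 = (1/24)[1*|2|^2 + 1*|-2|^2 + 2*|sqrt(3)|^2 + 2*|1|^2 + 2*|0|^2 + 2*|-1|^2 + 2*|-sqrt(3)|^2 + 6*|0|^2 + 6*|0|^2]
  = (1/24)[(4) + (4) + (6) + (2) + (0) + (2) + (6) + (0) + (0)] = 24/24 = 1.
A character is irreducible iff <chi, chi> = 1, so this representation is irreducible.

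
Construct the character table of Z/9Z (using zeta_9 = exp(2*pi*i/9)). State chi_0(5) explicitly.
Character table of Z/9Z (irreps indexed chi_0,...,chi_8 with chi_k(m) = zeta_9^(k*m), zeta_9 = exp(2*pi*i/9)):
  irrep \ class  {0} (size 1)  {1} (size 1)    {2} (size 1)    {3} (size 1)    {4} (size 1)    {5} (size 1)    {6} (size 1)    {7} (size 1)    {8} (size 1)  
  chi_0          1             1               1               1               1               1               1               1               1             
  chi_1          1             exp(2*I*pi/9)   exp(4*I*pi/9)   exp(2*I*pi/3)   exp(8*I*pi/9)   exp(-8*I*pi/9)  exp(-2*I*pi/3)  exp(-4*I*pi/9)  exp(-2*I*pi/9)
  chi_2          1             exp(4*I*pi/9)   exp(8*I*pi/9)   exp(-2*I*pi/3)  exp(-2*I*pi/9)  exp(2*I*pi/9)   exp(2*I*pi/3)   exp(-8*I*pi/9)  exp(-4*I*pi/9)
  chi_3          1             exp(2*I*pi/3)   exp(-2*I*pi/3)  1               exp(2*I*pi/3)   exp(-2*I*pi/3)  1               exp(2*I*pi/3)   exp(-2*I*pi/3)
  chi_4          1             exp(8*I*pi/9)   exp(-2*I*pi/9)  exp(2*I*pi/3)   exp(-4*I*pi/9)  exp(4*I*pi/9)   exp(-2*I*pi/3)  exp(2*I*pi/9)   exp(-8*I*pi/9)
  chi_5          1             exp(-8*I*pi/9)  exp(2*I*pi/9)   exp(-2*I*pi/3)  exp(4*I*pi/9)   exp(-4*I*pi/9)  exp(2*I*pi/3)   exp(-2*I*pi/9)  exp(8*I*pi/9) 
  chi_6          1             exp(-2*I*pi/3)  exp(2*I*pi/3)   1               exp(-2*I*pi/3)  exp(2*I*pi/3)   1               exp(-2*I*pi/3)  exp(2*I*pi/3) 
  chi_7          1             exp(-4*I*pi/9)  exp(-8*I*pi/9)  exp(2*I*pi/3)   exp(2*I*pi/9)   exp(-2*I*pi/9)  exp(-2*I*pi/3)  exp(8*I*pi/9)   exp(4*I*pi/9) 
  chi_8          1             exp(-2*I*pi/9)  exp(-4*I*pi/9)  exp(-2*I*pi/3)  exp(-8*I*pi/9)  exp(8*I*pi/9)   exp(2*I*pi/3)   exp(4*I*pi/9)   exp(2*I*pi/9) 

Spot check: chi_0(5) = zeta_9^(0*5) = zeta_9^0 = 1.

Proof sketch: Z/9Z is abelian, so all 9 irreducible complex representations are 1-dimensional. They are given by chi_k(m) = zeta_9^(k*m) for k = 0,...,8. Row orthogonality: sum_m chi_k(m) conj(chi_l(m)) = 9 * [k = l].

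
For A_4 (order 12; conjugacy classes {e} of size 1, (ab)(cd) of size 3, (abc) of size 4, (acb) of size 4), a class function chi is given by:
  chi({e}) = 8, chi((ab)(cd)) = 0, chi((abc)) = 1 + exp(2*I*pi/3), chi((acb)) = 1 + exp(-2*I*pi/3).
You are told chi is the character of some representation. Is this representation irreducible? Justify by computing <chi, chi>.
Not irreducible (reducible): <chi, chi> = 6 > 1.

Reasoning: <chi, chi> = (1/|G|) sum_C |C| * |chi(C)|^2 = (1/12)[1*|8|^2 + 3*|0|^2 + 4*|1 + exp(2*I*pi/3)|^2 + 4*|1 + exp(-2*I*pi/3)|^2]
  = (1/12)[(64) + (0) + (4) + (4)] = 72/12 = 6.
(Exp terms are combined using exp(i*s)*conj(exp(i*t)) = exp(i*(s-t)), and sums of them are collapsed using the identity that for every m > 1 the m distinct m-th roots of unity sum to 0, e.g. 1 + exp(2*I*pi/3) + exp(-2*I*pi/3) = 0.)
A character is irreducible iff <chi, chi> = 1, so this representation is reducible.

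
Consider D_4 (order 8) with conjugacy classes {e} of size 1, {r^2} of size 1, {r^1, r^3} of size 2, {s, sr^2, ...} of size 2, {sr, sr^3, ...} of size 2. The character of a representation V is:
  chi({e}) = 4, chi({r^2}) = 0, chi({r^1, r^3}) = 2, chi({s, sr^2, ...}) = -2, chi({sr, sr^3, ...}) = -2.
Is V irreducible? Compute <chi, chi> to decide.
Not irreducible (reducible): <chi, chi> = 5 > 1.

Proof sketch: <chi, chi> = (1/|G|) sum_C |C| * |chi(C)|^2 = (1/8)[1*|4|^2 + 1*|0|^2 + 2*|2|^2 + 2*|-2|^2 + 2*|-2|^2]
  = (1/8)[(16) + (0) + (8) + (8) + (8)] = 40/8 = 5.
A character is irreducible iff <chi, chi> = 1, so this representation is reducible.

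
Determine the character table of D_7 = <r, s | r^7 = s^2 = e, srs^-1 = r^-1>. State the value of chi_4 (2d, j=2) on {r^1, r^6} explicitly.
Conjugacy classes: {e} of size 1, {r^1, r^6} of size 2, {r^2, r^5} of size 2, {r^3, r^4} of size 2, {s, sr, ..., sr^6} of size 7.
Character table:
  irrep \ class              {e} (size 1)  {r^1, r^6} (size 2)  {r^2, r^5} (size 2)  {r^3, r^4} (size 2)  {s, sr, ..., sr^6} (size 7)
  chi_1 (triv)               1             1                    1                    1                    1                          
  chi_2 (sign: r->1, s->-1)  1             1                    1                    1                    -1                         
  chi_3 (2d, j=1)            2             2*cos(2*pi/7)        -2*cos(3*pi/7)       -2*cos(pi/7)         0                          
  chi_4 (2d, j=2)            2             -2*cos(3*pi/7)       -2*cos(pi/7)         2*cos(2*pi/7)        0                          
  chi_5 (2d, j=3)            2             -2*cos(pi/7)         2*cos(2*pi/7)        -2*cos(3*pi/7)       0                          

Spot check: chi_4 (2d, j=2) on {r^1, r^6} = -2*cos(3*pi/7).

Why: D_7 has order 2*7 = 14 with 5 conjugacy classes, hence 5 irreducibles. Sum of squared dims 1 + 1 + 4 + 4 + 4 = 14 = |G|. Linear characters come from the abelianisation; the 2-dimensional irreps have character r^k -> 2*cos(2*pi*j*k/7), reflections -> 0.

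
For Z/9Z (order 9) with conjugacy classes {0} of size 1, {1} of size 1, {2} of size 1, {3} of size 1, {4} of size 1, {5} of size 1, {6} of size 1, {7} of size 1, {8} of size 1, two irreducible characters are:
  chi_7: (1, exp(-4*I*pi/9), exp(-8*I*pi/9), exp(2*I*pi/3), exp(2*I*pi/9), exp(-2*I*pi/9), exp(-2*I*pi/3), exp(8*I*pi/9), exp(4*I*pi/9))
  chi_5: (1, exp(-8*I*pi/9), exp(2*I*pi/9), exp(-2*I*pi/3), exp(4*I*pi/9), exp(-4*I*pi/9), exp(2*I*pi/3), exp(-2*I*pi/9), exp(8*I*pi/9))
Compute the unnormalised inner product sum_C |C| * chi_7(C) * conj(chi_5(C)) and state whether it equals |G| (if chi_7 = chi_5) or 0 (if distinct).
Sum = 0; so <chi_7, chi_5> = 0 (distinct irreducibles are orthogonal).

Working: Compute term by term over conjugacy classes (|C| * chi_7(C) * conj(chi_5(C))):
  1*(1)*conj(1) + 1*(exp(-4*I*pi/9))*conj(exp(-8*I*pi/9)) + 1*(exp(-8*I*pi/9))*conj(exp(2*I*pi/9)) + 1*(exp(2*I*pi/3))*conj(exp(-2*I*pi/3)) + 1*(exp(2*I*pi/9))*conj(exp(4*I*pi/9)) + 1*(exp(-2*I*pi/9))*conj(exp(-4*I*pi/9)) + 1*(exp(-2*I*pi/3))*conj(exp(2*I*pi/3)) + 1*(exp(8*I*pi/9))*conj(exp(-2*I*pi/9)) + 1*(exp(4*I*pi/9))*conj(exp(8*I*pi/9))
  = (1) + (exp(4*I*pi/9)) + (exp(8*I*pi/9)) + (exp(-2*I*pi/3)) + (exp(-2*I*pi/9)) + (exp(2*I*pi/9)) + (exp(2*I*pi/3)) + (exp(-8*I*pi/9)) + (exp(-4*I*pi/9))
  = 0.
(Exp terms are combined using exp(i*s)*conj(exp(i*t)) = exp(i*(s-t)), and sums of them are collapsed using the identity that for every m > 1 the m distinct m-th roots of unity sum to 0, e.g. 1 + exp(2*I*pi/3) + exp(-2*I*pi/3) = 0.)
Dividing by |G| = 9 gives 0/9 = 0, matching the row-orthogonality relation <chi_7, chi_5> = [chi_7 = chi_5].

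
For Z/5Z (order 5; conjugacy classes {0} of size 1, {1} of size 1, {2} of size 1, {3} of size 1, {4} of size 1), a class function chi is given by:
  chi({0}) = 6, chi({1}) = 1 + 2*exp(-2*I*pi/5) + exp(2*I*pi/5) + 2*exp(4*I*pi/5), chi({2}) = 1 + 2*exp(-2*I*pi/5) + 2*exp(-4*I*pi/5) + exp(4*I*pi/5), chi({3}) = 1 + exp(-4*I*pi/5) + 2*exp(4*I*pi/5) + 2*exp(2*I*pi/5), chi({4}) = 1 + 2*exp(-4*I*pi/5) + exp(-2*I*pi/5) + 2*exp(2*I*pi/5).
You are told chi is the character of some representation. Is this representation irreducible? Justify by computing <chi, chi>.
Not irreducible (reducible): <chi, chi> = 10 > 1.

Reasoning: <chi, chi> = (1/|G|) sum_C |C| * |chi(C)|^2 = (1/5)[1*|6|^2 + 1*|1 + 2*exp(-2*I*pi/5) + exp(2*I*pi/5) + 2*exp(4*I*pi/5)|^2 + 1*|1 + 2*exp(-2*I*pi/5) + 2*exp(-4*I*pi/5) + exp(4*I*pi/5)|^2 + 1*|1 + exp(-4*I*pi/5) + 2*exp(4*I*pi/5) + 2*exp(2*I*pi/5)|^2 + 1*|1 + 2*exp(-4*I*pi/5) + exp(-2*I*pi/5) + 2*exp(2*I*pi/5)|^2]
  = (1/5)[(36) + (10 + 5*exp(-2*I*pi/5) + 8*exp(-4*I*pi/5) + 8*exp(4*I*pi/5) + 5*exp(2*I*pi/5)) + (10 + 8*exp(-2*I*pi/5) + 5*exp(-4*I*pi/5) + 5*exp(4*I*pi/5) + 8*exp(2*I*pi/5)) + (10 + 8*exp(-2*I*pi/5) + 5*exp(-4*I*pi/5) + 5*exp(4*I*pi/5) + 8*exp(2*I*pi/5)) + (10 + 5*exp(-2*I*pi/5) + 8*exp(-4*I*pi/5) + 8*exp(4*I*pi/5) + 5*exp(2*I*pi/5))] = 50/5 = 10.
(Exp terms are combined using exp(i*s)*conj(exp(i*t)) = exp(i*(s-t)), and sums of them are collapsed using the identity that for every m > 1 the m distinct m-th roots of unity sum to 0, e.g. 1 + exp(2*I*pi/3) + exp(-2*I*pi/3) = 0.)
A character is irreducible iff <chi, chi> = 1, so this representation is reducible.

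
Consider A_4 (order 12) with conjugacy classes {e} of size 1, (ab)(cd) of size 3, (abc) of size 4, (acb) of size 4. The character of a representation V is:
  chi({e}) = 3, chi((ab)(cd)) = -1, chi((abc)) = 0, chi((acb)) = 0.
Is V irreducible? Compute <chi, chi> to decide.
Irreducible: <chi, chi> = 1.

Solution. <chi, chi> = (1/|G|) sum_C |C| * |chi(C)|^2 = (1/12)[1*|3|^2 + 3*|-1|^2 + 4*|0|^2 + 4*|0|^2]
  = (1/12)[(9) + (3) + (0) + (0)] = 12/12 = 1.
(Exp terms are combined using exp(i*s)*conj(exp(i*t)) = exp(i*(s-t)), and sums of them are collapsed using the identity that for every m > 1 the m distinct m-th roots of unity sum to 0, e.g. 1 + exp(2*I*pi/3) + exp(-2*I*pi/3) = 0.)
A character is irreducible iff <chi, chi> = 1, so this representation is irreducible.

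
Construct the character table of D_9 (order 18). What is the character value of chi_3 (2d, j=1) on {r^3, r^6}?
Conjugacy classes: {e} of size 1, {r^1, r^8} of size 2, {r^2, r^7} of size 2, {r^3, r^6} of size 2, {r^4, r^5} of size 2, {s, sr, ..., sr^8} of size 9.
Character table:
  irrep \ class              {e} (size 1)  {r^1, r^8} (size 2)  {r^2, r^7} (size 2)  {r^3, r^6} (size 2)  {r^4, r^5} (size 2)  {s, sr, ..., sr^8} (size 9)
  chi_1 (triv)               1             1                    1                    1                    1                    1                          
  chi_2 (sign: r->1, s->-1)  1             1                    1                    1                    1                    -1                         
  chi_3 (2d, j=1)            2             2*cos(2*pi/9)        2*cos(4*pi/9)        -1                   -2*cos(pi/9)         0                          
  chi_4 (2d, j=2)            2             2*cos(4*pi/9)        -2*cos(pi/9)         -1                   2*cos(2*pi/9)        0                          
  chi_5 (2d, j=3)            2             -1                   -1                   2                    -1                   0                          
  chi_6 (2d, j=4)            2             -2*cos(pi/9)         2*cos(2*pi/9)        -1                   2*cos(4*pi/9)        0                          

Spot check: chi_3 (2d, j=1) on {r^3, r^6} = -1.

Justification: D_9 has order 2*9 = 18 with 6 conjugacy classes, hence 6 irreducibles. Sum of squared dims 1 + 1 + 4 + 4 + 4 + 4 = 18 = |G|. Linear characters come from the abelianisation; the 2-dimensional irreps have character r^k -> 2*cos(2*pi*j*k/9), reflections -> 0.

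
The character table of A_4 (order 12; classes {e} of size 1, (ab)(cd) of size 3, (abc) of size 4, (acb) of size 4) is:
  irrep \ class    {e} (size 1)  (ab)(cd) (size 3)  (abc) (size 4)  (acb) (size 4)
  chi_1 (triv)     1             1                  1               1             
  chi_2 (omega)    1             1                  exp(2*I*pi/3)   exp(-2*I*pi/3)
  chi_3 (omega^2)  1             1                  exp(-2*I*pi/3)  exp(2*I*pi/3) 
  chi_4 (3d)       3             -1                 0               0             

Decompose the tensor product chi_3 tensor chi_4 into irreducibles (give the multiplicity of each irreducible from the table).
chi_3 tensor chi_4 = chi_4 (all other irreducibles have multiplicity 0).

Justification: The character of a tensor product is the pointwise product (chi_3 * chi_4)(C) = chi_3(C) * chi_4(C):
  {e}: (1)*(3), (ab)(cd): (1)*(-1), (abc): (exp(-2*I*pi/3))*(0), (acb): (exp(2*I*pi/3))*(0)
so (chi_3 * chi_4) takes values
  {e} -> 3, (ab)(cd) -> -1, (abc) -> 0, (acb) -> 0.
Now take the inner product of this character with each irreducible chi from the table, <chi_3*chi_4, chi> = (1/12) sum_C |C| (chi_3*chi_4)(C) conj(chi(C)):
  <chi_3*chi_4, chi_1> = (1/12)[1*(3)*conj(1) + 3*(-1)*conj(1) + 4*(0)*conj(1) + 4*(0)*conj(1)]
      = (1/12)[(3) + (-3) + (0) + (0)] = 0/12 = 0
  <chi_3*chi_4, chi_2> = (1/12)[1*(3)*conj(1) + 3*(-1)*conj(1) + 4*(0)*conj(exp(2*I*pi/3)) + 4*(0)*conj(exp(-2*I*pi/3))]
      = (1/12)[(3) + (-3) + (0) + (0)] = 0/12 = 0
  <chi_3*chi_4, chi_3> = (1/12)[1*(3)*conj(1) + 3*(-1)*conj(1) + 4*(0)*conj(exp(-2*I*pi/3)) + 4*(0)*conj(exp(2*I*pi/3))]
      = (1/12)[(3) + (-3) + (0) + (0)] = 0/12 = 0
  <chi_3*chi_4, chi_4> = (1/12)[1*(3)*conj(3) + 3*(-1)*conj(-1) + 4*(0)*conj(0) + 4*(0)*conj(0)]
      = (1/12)[(9) + (3) + (0) + (0)] = 12/12 = 1
(Exp terms are combined using exp(i*s)*conj(exp(i*t)) = exp(i*(s-t)), and sums of them are collapsed using the identity that for every m > 1 the m distinct m-th roots of unity sum to 0, e.g. 1 + exp(2*I*pi/3) + exp(-2*I*pi/3) = 0.)
Hence the multiplicities are chi_4: 1. Dimension check: dim(chi_3)*dim(chi_4) = 1*3 = 3 and sum (mult * dim) = 1*3 = 3.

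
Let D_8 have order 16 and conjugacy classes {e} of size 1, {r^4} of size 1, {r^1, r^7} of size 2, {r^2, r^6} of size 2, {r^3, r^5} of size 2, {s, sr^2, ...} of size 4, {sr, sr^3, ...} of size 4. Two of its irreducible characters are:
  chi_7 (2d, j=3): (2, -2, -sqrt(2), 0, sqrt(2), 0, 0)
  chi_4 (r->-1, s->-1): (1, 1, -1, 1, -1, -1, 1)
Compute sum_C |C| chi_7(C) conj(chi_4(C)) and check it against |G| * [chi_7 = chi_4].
Sum = 0; so <chi_7, chi_4> = 0 (distinct irreducibles are orthogonal).

Derivation: Compute term by term over conjugacy classes (|C| * chi_7(C) * conj(chi_4(C))):
  1*(2)*conj(1) + 1*(-2)*conj(1) + 2*(-sqrt(2))*conj(-1) + 2*(0)*conj(1) + 2*(sqrt(2))*conj(-1) + 4*(0)*conj(-1) + 4*(0)*conj(1)
  = (2) + (-2) + (2*sqrt(2)) + (0) + (-2*sqrt(2)) + (0) + (0)
  = 0.
Dividing by |G| = 16 gives 0/16 = 0, matching the row-orthogonality relation <chi_7, chi_4> = [chi_7 = chi_4].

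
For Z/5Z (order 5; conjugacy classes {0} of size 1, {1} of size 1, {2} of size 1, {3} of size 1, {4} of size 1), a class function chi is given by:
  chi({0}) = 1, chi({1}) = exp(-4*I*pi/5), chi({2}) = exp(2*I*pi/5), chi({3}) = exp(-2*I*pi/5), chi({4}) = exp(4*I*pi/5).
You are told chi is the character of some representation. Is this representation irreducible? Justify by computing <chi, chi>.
Irreducible: <chi, chi> = 1.

Proof sketch: <chi, chi> = (1/|G|) sum_C |C| * |chi(C)|^2 = (1/5)[1*|1|^2 + 1*|exp(-4*I*pi/5)|^2 + 1*|exp(2*I*pi/5)|^2 + 1*|exp(-2*I*pi/5)|^2 + 1*|exp(4*I*pi/5)|^2]
  = (1/5)[(1) + (1) + (1) + (1) + (1)] = 5/5 = 1.
(Exp terms are combined using exp(i*s)*conj(exp(i*t)) = exp(i*(s-t)), and sums of them are collapsed using the identity that for every m > 1 the m distinct m-th roots of unity sum to 0, e.g. 1 + exp(2*I*pi/3) + exp(-2*I*pi/3) = 0.)
A character is irreducible iff <chi, chi> = 1, so this representation is irreducible.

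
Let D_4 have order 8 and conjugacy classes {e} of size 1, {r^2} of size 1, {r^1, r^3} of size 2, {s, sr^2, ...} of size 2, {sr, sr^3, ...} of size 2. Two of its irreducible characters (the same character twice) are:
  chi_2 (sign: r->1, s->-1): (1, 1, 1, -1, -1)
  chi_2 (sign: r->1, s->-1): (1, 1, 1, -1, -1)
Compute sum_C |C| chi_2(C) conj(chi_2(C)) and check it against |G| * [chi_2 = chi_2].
Sum = 8 = |G| = 8; so <chi_2, chi_2> = 1 (norm-1 confirms irreducibility).

Derivation: Compute term by term over conjugacy classes (|C| * chi_2(C) * conj(chi_2(C))):
  1*(1)*conj(1) + 1*(1)*conj(1) + 2*(1)*conj(1) + 2*(-1)*conj(-1) + 2*(-1)*conj(-1)
  = (1) + (1) + (2) + (2) + (2)
  = 8.
Dividing by |G| = 8 gives 8/8 = 1, matching the row-orthogonality relation <chi_2, chi_2> = [chi_2 = chi_2].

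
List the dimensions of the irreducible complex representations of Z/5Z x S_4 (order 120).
Dimensions: 1, 1, 1, 1, 1, 1, 1, 1, 1, 1, 2, 2, 2, 2, 2, 3, 3, 3, 3, 3, 3, 3, 3, 3, 3

Why: There are 25 irreducibles (= number of conjugacy classes). Their dimensions d_i satisfy sum d_i^2 = |G| = 120: 1 + 1 + 1 + 1 + 1 + 1 + 1 + 1 + 1 + 1 + 4 + 4 + 4 + 4 + 4 + 9 + 9 + 9 + 9 + 9 + 9 + 9 + 9 + 9 + 9 = 120. (For the product with Z/5Z: each of the 5 1-dim characters of Z/5Z tensors with each irrep of S_4, giving 5 copies of each S_4-dimension.)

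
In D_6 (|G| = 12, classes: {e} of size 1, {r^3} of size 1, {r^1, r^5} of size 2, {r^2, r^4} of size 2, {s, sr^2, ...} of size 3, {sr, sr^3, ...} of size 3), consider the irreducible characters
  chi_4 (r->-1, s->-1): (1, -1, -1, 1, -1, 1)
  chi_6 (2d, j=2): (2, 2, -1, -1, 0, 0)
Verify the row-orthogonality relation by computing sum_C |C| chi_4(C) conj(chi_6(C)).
Sum = 0; so <chi_4, chi_6> = 0 (distinct irreducibles are orthogonal).

Derivation: Compute term by term over conjugacy classes (|C| * chi_4(C) * conj(chi_6(C))):
  1*(1)*conj(2) + 1*(-1)*conj(2) + 2*(-1)*conj(-1) + 2*(1)*conj(-1) + 3*(-1)*conj(0) + 3*(1)*conj(0)
  = (2) + (-2) + (2) + (-2) + (0) + (0)
  = 0.
Dividing by |G| = 12 gives 0/12 = 0, matching the row-orthogonality relation <chi_4, chi_6> = [chi_4 = chi_6].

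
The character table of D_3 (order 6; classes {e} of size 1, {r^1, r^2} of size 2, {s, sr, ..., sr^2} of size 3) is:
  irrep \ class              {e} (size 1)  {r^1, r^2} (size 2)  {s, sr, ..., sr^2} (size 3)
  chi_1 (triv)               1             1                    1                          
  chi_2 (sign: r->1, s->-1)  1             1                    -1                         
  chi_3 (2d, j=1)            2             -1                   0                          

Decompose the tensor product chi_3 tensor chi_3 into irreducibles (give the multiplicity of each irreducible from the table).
chi_3 tensor chi_3 = chi_1 + chi_2 + chi_3 (all other irreducibles have multiplicity 0).

Working: The character of a tensor product is the pointwise product (chi_3 * chi_3)(C) = chi_3(C) * chi_3(C):
  {e}: (2)*(2), {r^1, r^2}: (-1)*(-1), {s, sr, ..., sr^2}: (0)*(0)
so (chi_3 * chi_3) takes values
  {e} -> 4, {r^1, r^2} -> 1, {s, sr, ..., sr^2} -> 0.
Now take the inner product of this character with each irreducible chi from the table, <chi_3*chi_3, chi> = (1/6) sum_C |C| (chi_3*chi_3)(C) conj(chi(C)):
  <chi_3*chi_3, chi_1> = (1/6)[1*(4)*conj(1) + 2*(1)*conj(1) + 3*(0)*conj(1)]
      = (1/6)[(4) + (2) + (0)] = 6/6 = 1
  <chi_3*chi_3, chi_2> = (1/6)[1*(4)*conj(1) + 2*(1)*conj(1) + 3*(0)*conj(-1)]
      = (1/6)[(4) + (2) + (0)] = 6/6 = 1
  <chi_3*chi_3, chi_3> = (1/6)[1*(4)*conj(2) + 2*(1)*conj(-1) + 3*(0)*conj(0)]
      = (1/6)[(8) + (-2) + (0)] = 6/6 = 1
Hence the multiplicities are chi_1: 1, chi_2: 1, chi_3: 1. Dimension check: dim(chi_3)*dim(chi_3) = 2*2 = 4 and sum (mult * dim) = 1*1 + 1*1 + 1*2 = 4.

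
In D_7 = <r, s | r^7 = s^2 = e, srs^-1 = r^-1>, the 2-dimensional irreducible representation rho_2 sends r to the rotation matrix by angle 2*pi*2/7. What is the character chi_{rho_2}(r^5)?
chi_{rho_2}(r^5) = 2*cos(2*pi*2*5/7) = -2*cos(pi/7)

Details: rho_2(r^5) is rotation by angle 2*pi*2*5/7, whose trace is 2*cos(2*pi*2*5/7) = -2*cos(pi/7).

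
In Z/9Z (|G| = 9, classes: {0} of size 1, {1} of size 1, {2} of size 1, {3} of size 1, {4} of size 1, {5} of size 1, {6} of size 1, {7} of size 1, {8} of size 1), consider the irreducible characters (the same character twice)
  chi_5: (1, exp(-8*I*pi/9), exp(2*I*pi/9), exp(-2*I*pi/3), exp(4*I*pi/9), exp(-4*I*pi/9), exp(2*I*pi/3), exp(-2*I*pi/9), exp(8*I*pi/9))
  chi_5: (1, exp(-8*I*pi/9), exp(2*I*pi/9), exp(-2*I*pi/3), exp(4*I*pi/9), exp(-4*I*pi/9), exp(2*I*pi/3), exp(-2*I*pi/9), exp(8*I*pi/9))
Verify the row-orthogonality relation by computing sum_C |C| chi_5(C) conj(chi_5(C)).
Sum = 9 = |G| = 9; so <chi_5, chi_5> = 1 (norm-1 confirms irreducibility).

Argument: Compute term by term over conjugacy classes (|C| * chi_5(C) * conj(chi_5(C))):
  1*(1)*conj(1) + 1*(exp(-8*I*pi/9))*conj(exp(-8*I*pi/9)) + 1*(exp(2*I*pi/9))*conj(exp(2*I*pi/9)) + 1*(exp(-2*I*pi/3))*conj(exp(-2*I*pi/3)) + 1*(exp(4*I*pi/9))*conj(exp(4*I*pi/9)) + 1*(exp(-4*I*pi/9))*conj(exp(-4*I*pi/9)) + 1*(exp(2*I*pi/3))*conj(exp(2*I*pi/3)) + 1*(exp(-2*I*pi/9))*conj(exp(-2*I*pi/9)) + 1*(exp(8*I*pi/9))*conj(exp(8*I*pi/9))
  = (1) + (1) + (1) + (1) + (1) + (1) + (1) + (1) + (1)
  = 9.
(Exp terms are combined using exp(i*s)*conj(exp(i*t)) = exp(i*(s-t)), and sums of them are collapsed using the identity that for every m > 1 the m distinct m-th roots of unity sum to 0, e.g. 1 + exp(2*I*pi/3) + exp(-2*I*pi/3) = 0.)
Dividing by |G| = 9 gives 9/9 = 1, matching the row-orthogonality relation <chi_5, chi_5> = [chi_5 = chi_5].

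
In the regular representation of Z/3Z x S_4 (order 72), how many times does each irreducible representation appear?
Each irreducible V_i of dimension d_i appears with multiplicity d_i, i.e. rho_reg = (direct sum over all irreducibles V_i) d_i V_i. The irreducible dimensions for Z/3Z x S_4 are 1, 1, 1, 1, 1, 1, 2, 2, 2, 3, 3, 3, 3, 3, 3: 6 irreducibles of dimension 1, each with multiplicity 1; 3 irreducibles of dimension 2, each with multiplicity 2; 6 irreducibles of dimension 3, each with multiplicity 3. Total dimension 6*1*1 + 3*2*2 + 6*3*3 = 72 = |G|.

Explanation: General theorem: in the regular representation of a finite group G, each irreducible appears with multiplicity equal to its dimension. Check: dim(rho_reg) = sum d_i^2 = 1 + 1 + 1 + 1 + 1 + 1 + 4 + 4 + 4 + 9 + 9 + 9 + 9 + 9 + 9 = 72 = |G|.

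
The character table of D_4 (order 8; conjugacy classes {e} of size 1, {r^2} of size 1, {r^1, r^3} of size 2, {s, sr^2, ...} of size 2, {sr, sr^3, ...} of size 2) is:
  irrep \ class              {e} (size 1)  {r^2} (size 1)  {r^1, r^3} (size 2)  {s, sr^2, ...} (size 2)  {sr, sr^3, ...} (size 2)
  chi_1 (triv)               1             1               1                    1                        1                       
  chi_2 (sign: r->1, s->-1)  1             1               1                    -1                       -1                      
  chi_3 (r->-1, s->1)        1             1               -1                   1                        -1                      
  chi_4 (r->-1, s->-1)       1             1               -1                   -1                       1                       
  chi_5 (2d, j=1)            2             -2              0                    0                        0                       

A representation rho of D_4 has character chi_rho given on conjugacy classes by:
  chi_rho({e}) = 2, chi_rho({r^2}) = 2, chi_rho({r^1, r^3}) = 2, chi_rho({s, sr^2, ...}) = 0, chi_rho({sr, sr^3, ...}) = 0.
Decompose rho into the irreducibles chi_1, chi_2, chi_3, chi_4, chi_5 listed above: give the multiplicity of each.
Multiplicities: chi_1: 1, chi_2: 1, chi_3: 0, chi_4: 0, chi_5: 0.

Derivation: Use <chi_rho, chi> = (1/|G|) sum_C |C| * chi_rho(C) * conj(chi(C)) with |G| = 8 for each irreducible chi in the table:
  <chi_rho, chi_1> = (1/8)[1*(2)*conj(1) + 1*(2)*conj(1) + 2*(2)*conj(1) + 2*(0)*conj(1) + 2*(0)*conj(1)]
      = (1/8)[(2) + (2) + (4) + (0) + (0)] = 8/8 = 1
  <chi_rho, chi_2> = (1/8)[1*(2)*conj(1) + 1*(2)*conj(1) + 2*(2)*conj(1) + 2*(0)*conj(-1) + 2*(0)*conj(-1)]
      = (1/8)[(2) + (2) + (4) + (0) + (0)] = 8/8 = 1
  <chi_rho, chi_3> = (1/8)[1*(2)*conj(1) + 1*(2)*conj(1) + 2*(2)*conj(-1) + 2*(0)*conj(1) + 2*(0)*conj(-1)]
      = (1/8)[(2) + (2) + (-4) + (0) + (0)] = 0/8 = 0
  <chi_rho, chi_4> = (1/8)[1*(2)*conj(1) + 1*(2)*conj(1) + 2*(2)*conj(-1) + 2*(0)*conj(-1) + 2*(0)*conj(1)]
      = (1/8)[(2) + (2) + (-4) + (0) + (0)] = 0/8 = 0
  <chi_rho, chi_5> = (1/8)[1*(2)*conj(2) + 1*(2)*conj(-2) + 2*(2)*conj(0) + 2*(0)*conj(0) + 2*(0)*conj(0)]
      = (1/8)[(4) + (-4) + (0) + (0) + (0)] = 0/8 = 0
Dimension check: dim(rho) = sum (mult * dim) = 1*1 + 1*1 + 0*1 + 0*1 + 0*2 = 2 = chi_rho(e) = 2.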